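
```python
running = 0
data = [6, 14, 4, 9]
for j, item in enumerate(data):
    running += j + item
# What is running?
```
Trace:
  running=0
  running=6, j=0, item=6
  running=21, j=1, item=14
  running=27, j=2, item=4
  running=39, j=3, item=9

Final answer: 39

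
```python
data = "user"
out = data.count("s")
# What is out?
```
Trace:
  data='user'
  data='user', out=1

Final answer: 1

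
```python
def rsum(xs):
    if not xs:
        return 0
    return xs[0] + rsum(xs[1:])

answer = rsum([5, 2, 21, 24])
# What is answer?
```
Call trace:
rsum(xs=[5, 2, 21, 24])
  rsum(xs=[2, 21, 24])
    rsum(xs=[21, 24])
      rsum(xs=[24])
        rsum(xs=[])
        -> return 0
      -> return 24
    -> return 45
  -> return 47
-> return 52

Final answer: 52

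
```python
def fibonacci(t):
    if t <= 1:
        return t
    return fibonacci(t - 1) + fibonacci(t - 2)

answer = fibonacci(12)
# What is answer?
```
Call trace (a repeated sub-call is expanded the first time; later identical calls just restate its return value):
fibonacci(t=12)
  fibonacci(t=11)
    fibonacci(t=10)
      fibonacci(t=9)
        fibonacci(t=8)
          fibonacci(t=7)
            fibonacci(t=6)
              fibonacci(t=5)
                fibonacci(t=4)
                  fibonacci(t=3)
                    fibonacci(t=2)
                      fibonacci(t=1)
                      -> return 1
                      fibonacci(t=0)
                      -> return 0
                    -> return 1
                    fibonacci(t=1)
                    -> return 1
                  -> return 2
                  fibonacci(t=2) -> return 1  (same call as traced above)
                -> return 3
                fibonacci(t=3) -> return 2  (same call as traced above)
              -> return 5
              fibonacci(t=4) -> return 3  (same call as traced above)
            -> return 8
            fibonacci(t=5) -> return 5  (same call as traced above)
          -> return 13
          fibonacci(t=6) -> return 8  (same call as traced above)
        -> return 21
        fibonacci(t=7) -> return 13  (same call as traced above)
      -> return 34
      fibonacci(t=8) -> return 21  (same call as traced above)
    -> return 55
    fibonacci(t=9) -> return 34  (same call as traced above)
  -> return 89
  fibonacci(t=10) -> return 55  (same call as traced above)
-> return 144

Final answer: 144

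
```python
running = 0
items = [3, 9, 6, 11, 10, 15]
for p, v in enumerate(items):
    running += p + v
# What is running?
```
Trace:
  running=0
  running=3, p=0, v=3
  running=13, p=1, v=9
  running=21, p=2, v=6
  running=35, p=3, v=11
  running=49, p=4, v=10
  running=69, p=5, v=15

Final answer: 69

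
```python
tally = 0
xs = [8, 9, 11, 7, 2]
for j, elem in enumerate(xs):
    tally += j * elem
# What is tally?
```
Trace:
  tally=0
  tally=0, j=0, elem=8
  tally=9, j=1, elem=9
  tally=31, j=2, elem=11
  tally=52, j=3, elem=7
  tally=60, j=4, elem=2

Final answer: 60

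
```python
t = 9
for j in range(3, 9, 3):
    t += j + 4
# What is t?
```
Trace:
  t=9
  t=16, j=3
  t=26, j=6

Final answer: 26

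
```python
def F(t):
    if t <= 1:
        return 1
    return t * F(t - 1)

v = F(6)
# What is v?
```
Call trace:
F(t=6)
  F(t=5)
    F(t=4)
      F(t=3)
        F(t=2)
          F(t=1)
          -> return 1
        -> return 2
      -> return 6
    -> return 24
  -> return 120
-> return 720

Final answer: 720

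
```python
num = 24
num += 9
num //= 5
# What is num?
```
Trace:
  num=24
  num=33
  num=6

Final answer: 6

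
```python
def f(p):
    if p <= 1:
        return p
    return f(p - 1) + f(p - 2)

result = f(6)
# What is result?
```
Call trace (a repeated sub-call is expanded the first time; later identical calls just restate its return value):
f(p=6)
  f(p=5)
    f(p=4)
      f(p=3)
        f(p=2)
          f(p=1)
          -> return 1
          f(p=0)
          -> return 0
        -> return 1
        f(p=1)
        -> return 1
      -> return 2
      f(p=2) -> return 1  (same call as traced above)
    -> return 3
    f(p=3) -> return 2  (same call as traced above)
  -> return 5
  f(p=4) -> return 3  (same call as traced above)
-> return 8

Final answer: 8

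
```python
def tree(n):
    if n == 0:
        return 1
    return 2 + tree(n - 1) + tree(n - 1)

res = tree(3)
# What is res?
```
Call trace (a repeated sub-call is expanded the first time; later identical calls just restate its return value):
tree(n=3)
  tree(n=2)
    tree(n=1)
      tree(n=0)
      -> return 1
      tree(n=0)
      -> return 1
    -> return 4
    tree(n=1) -> return 4  (same call as traced above)
  -> return 10
  tree(n=2) -> return 10  (same call as traced above)
-> return 22

Final answer: 22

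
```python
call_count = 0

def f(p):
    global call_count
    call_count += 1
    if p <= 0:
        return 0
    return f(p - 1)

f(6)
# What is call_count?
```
Call trace:
f(p=6)
  f(p=5)
    f(p=4)
      f(p=3)
        f(p=2)
          f(p=1)
            f(p=0)
            -> return 0
          -> return 0
        -> return 0
      -> return 0
    -> return 0
  -> return 0
-> return 0

call_count is incremented once per call. f is entered once for each p = 6, 5, 4, 3, 2, 1, 0 (the p <= 0 call returns without recursing), i.e. 6 + 1 calls.
call_count = 7

Final answer: 7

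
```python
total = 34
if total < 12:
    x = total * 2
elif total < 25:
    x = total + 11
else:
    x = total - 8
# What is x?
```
Trace:
  total=34
  total=34, x=26

Final answer: 26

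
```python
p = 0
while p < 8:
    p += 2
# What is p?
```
Trace:
  p=0
  p=2
  p=4
  p=6
  p=8

Final answer: 8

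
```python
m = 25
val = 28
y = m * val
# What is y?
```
Trace:
  m=25
  m=25, val=28
  m=25, val=28, y=700

Final answer: 700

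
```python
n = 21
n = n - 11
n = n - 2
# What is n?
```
Trace:
  n=21
  n=10
  n=8

Final answer: 8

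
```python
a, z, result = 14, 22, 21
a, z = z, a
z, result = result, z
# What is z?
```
Trace:
  a=14, z=22, result=21
  a=22, z=14, result=21
  a=22, z=21, result=14

Final answer: 21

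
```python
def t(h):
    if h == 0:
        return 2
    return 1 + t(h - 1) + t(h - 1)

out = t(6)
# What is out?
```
Call trace (a repeated sub-call is expanded the first time; later identical calls just restate its return value):
t(h=6)
  t(h=5)
    t(h=4)
      t(h=3)
        t(h=2)
          t(h=1)
            t(h=0)
            -> return 2
            t(h=0)
            -> return 2
          -> return 5
          t(h=1) -> return 5  (same call as traced above)
        -> return 11
        t(h=2) -> return 11  (same call as traced above)
      -> return 23
      t(h=3) -> return 23  (same call as traced above)
    -> return 47
    t(h=4) -> return 47  (same call as traced above)
  -> return 95
  t(h=5) -> return 95  (same call as traced above)
-> return 191

Final answer: 191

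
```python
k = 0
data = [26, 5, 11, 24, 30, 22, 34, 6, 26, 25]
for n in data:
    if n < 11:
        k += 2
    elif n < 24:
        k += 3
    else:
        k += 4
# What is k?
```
Trace:
  k=0
  k=4, n=26
  k=6, n=5
  k=9, n=11
  k=13, n=24
  k=17, n=30
  k=20, n=22
  k=24, n=34
  k=26, n=6
  k=30, n=26
  k=34, n=25

Final answer: 34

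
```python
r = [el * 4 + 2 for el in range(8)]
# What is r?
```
Trace:
  el=0
  el=1
  el=2
  el=3
  el=4
  el=5
  el=6
  el=7
  r=[2, 6, 10, 14, 18, 22, 26, 30]

Final answer: [2, 6, 10, 14, 18, 22, 26, 30]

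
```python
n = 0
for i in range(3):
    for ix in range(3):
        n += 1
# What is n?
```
Trace:
  n=0
  n=1, i=0, ix=0
  n=2, i=0, ix=1
  n=3, i=0, ix=2
  n=4, i=1, ix=0
  n=5, i=1, ix=1
  n=6, i=1, ix=2
  n=7, i=2, ix=0
  n=8, i=2, ix=1
  n=9, i=2, ix=2

Final answer: 9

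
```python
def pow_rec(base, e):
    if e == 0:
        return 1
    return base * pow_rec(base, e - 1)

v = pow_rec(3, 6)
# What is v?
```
Call trace:
pow_rec(base=3, e=6)
  pow_rec(base=3, e=5)
    pow_rec(base=3, e=4)
      pow_rec(base=3, e=3)
        pow_rec(base=3, e=2)
          pow_rec(base=3, e=1)
            pow_rec(base=3, e=0)
            -> return 1
          -> return 3
        -> return 9
      -> return 27
    -> return 81
  -> return 243
-> return 729

Final answer: 729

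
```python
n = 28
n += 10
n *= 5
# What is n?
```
Trace:
  n=28
  n=38
  n=190

Final answer: 190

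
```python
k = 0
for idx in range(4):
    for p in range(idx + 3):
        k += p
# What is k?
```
Trace:
  k=0
  k=0, idx=0, p=0
  k=1, idx=0, p=1
  k=3, idx=0, p=2
  k=3, idx=1, p=0
  k=4, idx=1, p=1
  k=6, idx=1, p=2
  k=9, idx=1, p=3
  k=9, idx=2, p=0
  k=10, idx=2, p=1
  k=12, idx=2, p=2
  k=15, idx=2, p=3
  k=19, idx=2, p=4
  k=19, idx=3, p=0
  k=20, idx=3, p=1
  k=22, idx=3, p=2
  k=25, idx=3, p=3
  k=29, idx=3, p=4
  k=34, idx=3, p=5

Final answer: 34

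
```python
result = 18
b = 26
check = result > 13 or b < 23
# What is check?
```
Trace:
  result=18
  result=18, b=26
  result=18, b=26, check=True

Final answer: True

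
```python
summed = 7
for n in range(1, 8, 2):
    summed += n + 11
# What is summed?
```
Trace:
  summed=7
  summed=19, n=1
  summed=33, n=3
  summed=49, n=5
  summed=67, n=7

Final answer: 67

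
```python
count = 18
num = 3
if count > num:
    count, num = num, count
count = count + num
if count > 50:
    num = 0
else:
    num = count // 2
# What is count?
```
Trace:
  count=18
  count=18, num=3
  count=3, num=18
  count=21, num=18
  count=21, num=10

Final answer: 21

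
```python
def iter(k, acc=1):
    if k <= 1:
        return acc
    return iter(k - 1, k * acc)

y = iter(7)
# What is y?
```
Call trace:
iter(k=7, acc=1)
  iter(k=6, acc=7)
    iter(k=5, acc=42)
      iter(k=4, acc=210)
        iter(k=3, acc=840)
          iter(k=2, acc=2520)
            iter(k=1, acc=5040)
            -> return 5040
          -> return 5040
        -> return 5040
      -> return 5040
    -> return 5040
  -> return 5040
-> return 5040

Final answer: 5040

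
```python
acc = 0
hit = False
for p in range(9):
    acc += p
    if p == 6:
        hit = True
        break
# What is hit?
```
Trace:
  acc=0
  acc=0, hit=False
  acc=0, hit=False, p=0
  acc=1, hit=False, p=1
  acc=3, hit=False, p=2
  acc=6, hit=False, p=3
  acc=10, hit=False, p=4
  acc=15, hit=False, p=5
  acc=21, hit=True, p=6

Final answer: True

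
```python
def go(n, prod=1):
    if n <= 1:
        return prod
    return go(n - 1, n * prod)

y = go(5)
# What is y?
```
Call trace:
go(n=5, prod=1)
  go(n=4, prod=5)
    go(n=3, prod=20)
      go(n=2, prod=60)
        go(n=1, prod=120)
        -> return 120
      -> return 120
    -> return 120
  -> return 120
-> return 120

Final answer: 120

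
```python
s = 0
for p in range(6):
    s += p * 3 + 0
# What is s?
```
Trace:
  s=0
  s=0, p=0
  s=3, p=1
  s=9, p=2
  s=18, p=3
  s=30, p=4
  s=45, p=5

Final answer: 45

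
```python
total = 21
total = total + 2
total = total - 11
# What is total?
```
Trace:
  total=21
  total=23
  total=12

Final answer: 12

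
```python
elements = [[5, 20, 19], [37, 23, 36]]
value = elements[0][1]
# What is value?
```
Trace:
  elements=[[5, 20, 19], [37, 23, 36]]
  elements=[[5, 20, 19], [37, 23, 36]], value=20

Final answer: 20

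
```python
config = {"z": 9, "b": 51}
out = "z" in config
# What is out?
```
Trace:
  config={'z': 9, 'b': 51}
  config={'z': 9, 'b': 51}, out=True

Final answer: True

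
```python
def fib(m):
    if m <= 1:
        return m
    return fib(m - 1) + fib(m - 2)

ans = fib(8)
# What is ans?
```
Call trace (a repeated sub-call is expanded the first time; later identical calls just restate its return value):
fib(m=8)
  fib(m=7)
    fib(m=6)
      fib(m=5)
        fib(m=4)
          fib(m=3)
            fib(m=2)
              fib(m=1)
              -> return 1
              fib(m=0)
              -> return 0
            -> return 1
            fib(m=1)
            -> return 1
          -> return 2
          fib(m=2) -> return 1  (same call as traced above)
        -> return 3
        fib(m=3) -> return 2  (same call as traced above)
      -> return 5
      fib(m=4) -> return 3  (same call as traced above)
    -> return 8
    fib(m=5) -> return 5  (same call as traced above)
  -> return 13
  fib(m=6) -> return 8  (same call as traced above)
-> return 21

Final answer: 21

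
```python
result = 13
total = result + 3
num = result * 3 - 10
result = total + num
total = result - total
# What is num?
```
Trace:
  result=13
  result=13, total=16
  result=13, total=16, num=29
  result=45, total=16, num=29
  result=45, total=29, num=29

Final answer: 29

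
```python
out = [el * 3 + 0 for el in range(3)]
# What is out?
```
Trace:
  el=0
  el=1
  el=2
  out=[0, 3, 6]

Final answer: [0, 3, 6]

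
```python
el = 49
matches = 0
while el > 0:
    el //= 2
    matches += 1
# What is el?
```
Trace:
  el=49
  el=49, matches=0
  el=24, matches=1
  el=12, matches=2
  el=6, matches=3
  el=3, matches=4
  el=1, matches=5
  el=0, matches=6

Final answer: 0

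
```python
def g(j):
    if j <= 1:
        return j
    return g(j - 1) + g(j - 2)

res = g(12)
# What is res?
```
Call trace (a repeated sub-call is expanded the first time; later identical calls just restate its return value):
g(j=12)
  g(j=11)
    g(j=10)
      g(j=9)
        g(j=8)
          g(j=7)
            g(j=6)
              g(j=5)
                g(j=4)
                  g(j=3)
                    g(j=2)
                      g(j=1)
                      -> return 1
                      g(j=0)
                      -> return 0
                    -> return 1
                    g(j=1)
                    -> return 1
                  -> return 2
                  g(j=2) -> return 1  (same call as traced above)
                -> return 3
                g(j=3) -> return 2  (same call as traced above)
              -> return 5
              g(j=4) -> return 3  (same call as traced above)
            -> return 8
            g(j=5) -> return 5  (same call as traced above)
          -> return 13
          g(j=6) -> return 8  (same call as traced above)
        -> return 21
        g(j=7) -> return 13  (same call as traced above)
      -> return 34
      g(j=8) -> return 21  (same call as traced above)
    -> return 55
    g(j=9) -> return 34  (same call as traced above)
  -> return 89
  g(j=10) -> return 55  (same call as traced above)
-> return 144

Final answer: 144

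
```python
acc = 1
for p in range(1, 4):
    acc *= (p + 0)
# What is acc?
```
Trace:
  acc=1
  acc=1, p=1
  acc=2, p=2
  acc=6, p=3

Final answer: 6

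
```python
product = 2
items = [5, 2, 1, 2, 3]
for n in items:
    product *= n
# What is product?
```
Trace:
  product=2
  product=10, n=5
  product=20, n=2
  product=20, n=1
  product=40, n=2
  product=120, n=3

Final answer: 120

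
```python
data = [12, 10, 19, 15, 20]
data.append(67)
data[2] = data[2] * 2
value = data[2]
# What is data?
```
Trace:
  data=[12, 10, 19, 15, 20]
  data=[12, 10, 19, 15, 20, 67]
  data=[12, 10, 38, 15, 20, 67]
  data=[12, 10, 38, 15, 20, 67], value=38

Final answer: [12, 10, 38, 15, 20, 67]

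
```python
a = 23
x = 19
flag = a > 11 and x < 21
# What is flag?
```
Trace:
  a=23
  a=23, x=19
  a=23, x=19, flag=True

Final answer: True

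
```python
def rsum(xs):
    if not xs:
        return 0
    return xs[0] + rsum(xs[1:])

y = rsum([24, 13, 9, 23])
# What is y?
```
Call trace:
rsum(xs=[24, 13, 9, 23])
  rsum(xs=[13, 9, 23])
    rsum(xs=[9, 23])
      rsum(xs=[23])
        rsum(xs=[])
        -> return 0
      -> return 23
    -> return 32
  -> return 45
-> return 69

Final answer: 69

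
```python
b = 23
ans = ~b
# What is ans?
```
Trace:
  b=23
  b=23, ans=-24

Final answer: -24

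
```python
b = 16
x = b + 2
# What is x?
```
Trace:
  b=16
  b=16, x=18

Final answer: 18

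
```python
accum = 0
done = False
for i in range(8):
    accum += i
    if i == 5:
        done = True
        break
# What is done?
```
Trace:
  accum=0
  accum=0, done=False
  accum=0, done=False, i=0
  accum=1, done=False, i=1
  accum=3, done=False, i=2
  accum=6, done=False, i=3
  accum=10, done=False, i=4
  accum=15, done=True, i=5

Final answer: True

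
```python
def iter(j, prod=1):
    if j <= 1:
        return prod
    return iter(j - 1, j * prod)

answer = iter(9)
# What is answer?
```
Call trace:
iter(j=9, prod=1)
  iter(j=8, prod=9)
    iter(j=7, prod=72)
      iter(j=6, prod=504)
        iter(j=5, prod=3024)
          iter(j=4, prod=15120)
            iter(j=3, prod=60480)
              iter(j=2, prod=181440)
                iter(j=1, prod=362880)
                -> return 362880
              -> return 362880
            -> return 362880
          -> return 362880
        -> return 362880
      -> return 362880
    -> return 362880
  -> return 362880
-> return 362880

Final answer: 362880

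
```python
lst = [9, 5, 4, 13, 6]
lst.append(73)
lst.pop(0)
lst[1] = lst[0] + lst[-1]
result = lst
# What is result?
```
Trace:
  lst=[9, 5, 4, 13, 6]
  lst=[9, 5, 4, 13, 6, 73]
  lst=[5, 4, 13, 6, 73]
  lst=[5, 78, 13, 6, 73]
  lst=[5, 78, 13, 6, 73], result=[5, 78, 13, 6, 73]

Final answer: [5, 78, 13, 6, 73]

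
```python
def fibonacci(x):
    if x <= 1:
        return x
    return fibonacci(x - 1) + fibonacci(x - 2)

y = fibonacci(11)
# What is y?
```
Call trace (a repeated sub-call is expanded the first time; later identical calls just restate its return value):
fibonacci(x=11)
  fibonacci(x=10)
    fibonacci(x=9)
      fibonacci(x=8)
        fibonacci(x=7)
          fibonacci(x=6)
            fibonacci(x=5)
              fibonacci(x=4)
                fibonacci(x=3)
                  fibonacci(x=2)
                    fibonacci(x=1)
                    -> return 1
                    fibonacci(x=0)
                    -> return 0
                  -> return 1
                  fibonacci(x=1)
                  -> return 1
                -> return 2
                fibonacci(x=2) -> return 1  (same call as traced above)
              -> return 3
              fibonacci(x=3) -> return 2  (same call as traced above)
            -> return 5
            fibonacci(x=4) -> return 3  (same call as traced above)
          -> return 8
          fibonacci(x=5) -> return 5  (same call as traced above)
        -> return 13
        fibonacci(x=6) -> return 8  (same call as traced above)
      -> return 21
      fibonacci(x=7) -> return 13  (same call as traced above)
    -> return 34
    fibonacci(x=8) -> return 21  (same call as traced above)
  -> return 55
  fibonacci(x=9) -> return 34  (same call as traced above)
-> return 89

Final answer: 89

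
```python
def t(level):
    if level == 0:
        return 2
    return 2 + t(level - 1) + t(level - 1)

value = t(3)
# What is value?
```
Call trace (a repeated sub-call is expanded the first time; later identical calls just restate its return value):
t(level=3)
  t(level=2)
    t(level=1)
      t(level=0)
      -> return 2
      t(level=0)
      -> return 2
    -> return 6
    t(level=1) -> return 6  (same call as traced above)
  -> return 14
  t(level=2) -> return 14  (same call as traced above)
-> return 30

Final answer: 30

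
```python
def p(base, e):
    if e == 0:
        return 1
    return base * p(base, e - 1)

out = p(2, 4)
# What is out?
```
Call trace:
p(base=2, e=4)
  p(base=2, e=3)
    p(base=2, e=2)
      p(base=2, e=1)
        p(base=2, e=0)
        -> return 1
      -> return 2
    -> return 4
  -> return 8
-> return 16

Final answer: 16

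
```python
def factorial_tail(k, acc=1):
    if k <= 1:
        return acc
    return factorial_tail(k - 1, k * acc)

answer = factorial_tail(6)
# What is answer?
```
Call trace:
factorial_tail(k=6, acc=1)
  factorial_tail(k=5, acc=6)
    factorial_tail(k=4, acc=30)
      factorial_tail(k=3, acc=120)
        factorial_tail(k=2, acc=360)
          factorial_tail(k=1, acc=720)
          -> return 720
        -> return 720
      -> return 720
    -> return 720
  -> return 720
-> return 720

Final answer: 720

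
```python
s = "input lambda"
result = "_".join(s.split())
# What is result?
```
Trace:
  s='input lambda'
  s='input lambda', result='input_lambda'

Final answer: 'input_lambda'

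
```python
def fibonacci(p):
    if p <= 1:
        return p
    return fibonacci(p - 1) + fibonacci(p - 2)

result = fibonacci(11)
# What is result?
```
Call trace (a repeated sub-call is expanded the first time; later identical calls just restate its return value):
fibonacci(p=11)
  fibonacci(p=10)
    fibonacci(p=9)
      fibonacci(p=8)
        fibonacci(p=7)
          fibonacci(p=6)
            fibonacci(p=5)
              fibonacci(p=4)
                fibonacci(p=3)
                  fibonacci(p=2)
                    fibonacci(p=1)
                    -> return 1
                    fibonacci(p=0)
                    -> return 0
                  -> return 1
                  fibonacci(p=1)
                  -> return 1
                -> return 2
                fibonacci(p=2) -> return 1  (same call as traced above)
              -> return 3
              fibonacci(p=3) -> return 2  (same call as traced above)
            -> return 5
            fibonacci(p=4) -> return 3  (same call as traced above)
          -> return 8
          fibonacci(p=5) -> return 5  (same call as traced above)
        -> return 13
        fibonacci(p=6) -> return 8  (same call as traced above)
      -> return 21
      fibonacci(p=7) -> return 13  (same call as traced above)
    -> return 34
    fibonacci(p=8) -> return 21  (same call as traced above)
  -> return 55
  fibonacci(p=9) -> return 34  (same call as traced above)
-> return 89

Final answer: 89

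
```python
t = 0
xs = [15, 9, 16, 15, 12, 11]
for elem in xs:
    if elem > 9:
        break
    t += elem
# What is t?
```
Trace:
  t=0
  t=0, elem=15

Final answer: 0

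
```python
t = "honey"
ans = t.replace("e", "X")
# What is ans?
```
Trace:
  t='honey'
  t='honey', ans='honXy'

Final answer: 'honXy'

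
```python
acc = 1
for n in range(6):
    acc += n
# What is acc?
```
Trace:
  acc=1
  acc=1, n=0
  acc=2, n=1
  acc=4, n=2
  acc=7, n=3
  acc=11, n=4
  acc=16, n=5

Final answer: 16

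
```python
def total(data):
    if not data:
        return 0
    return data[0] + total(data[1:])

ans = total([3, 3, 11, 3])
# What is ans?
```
Call trace:
total(data=[3, 3, 11, 3])
  total(data=[3, 11, 3])
    total(data=[11, 3])
      total(data=[3])
        total(data=[])
        -> return 0
      -> return 3
    -> return 14
  -> return 17
-> return 20

Final answer: 20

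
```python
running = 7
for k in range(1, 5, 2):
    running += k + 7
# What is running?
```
Trace:
  running=7
  running=15, k=1
  running=25, k=3

Final answer: 25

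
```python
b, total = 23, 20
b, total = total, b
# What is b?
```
Trace:
  b=23, total=20
  b=20, total=23

Final answer: 20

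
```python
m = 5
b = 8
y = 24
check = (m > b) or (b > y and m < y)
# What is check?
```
Trace:
  m=5
  m=5, b=8
  m=5, b=8, y=24
  m=5, b=8, y=24, check=False

Final answer: False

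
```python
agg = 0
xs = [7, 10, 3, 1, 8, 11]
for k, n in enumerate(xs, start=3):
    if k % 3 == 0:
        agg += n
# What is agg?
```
Trace:
  agg=0
  agg=7, k=3, n=7
  agg=7, k=4, n=10
  agg=7, k=5, n=3
  agg=8, k=6, n=1
  agg=8, k=7, n=8
  agg=8, k=8, n=11

Final answer: 8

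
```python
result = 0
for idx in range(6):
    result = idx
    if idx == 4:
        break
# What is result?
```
Trace:
  result=0
  result=0, idx=0
  result=1, idx=1
  result=2, idx=2
  result=3, idx=3
  result=4, idx=4

Final answer: 4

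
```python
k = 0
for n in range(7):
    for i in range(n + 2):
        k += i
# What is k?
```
Trace:
  k=0
  k=0, n=0, i=0
  k=1, n=0, i=1
  k=1, n=1, i=0
  k=2, n=1, i=1
  k=4, n=1, i=2
  k=4, n=2, i=0
  k=5, n=2, i=1
  k=7, n=2, i=2
  k=10, n=2, i=3
  k=10, n=3, i=0
  k=11, n=3, i=1
  k=13, n=3, i=2
  k=16, n=3, i=3
  k=20, n=3, i=4
  k=20, n=4, i=0
  k=21, n=4, i=1
  k=23, n=4, i=2
  k=26, n=4, i=3
  k=30, n=4, i=4
  k=35, n=4, i=5
  k=35, n=5, i=0
  k=36, n=5, i=1
  k=38, n=5, i=2
  k=41, n=5, i=3
  k=45, n=5, i=4
  k=50, n=5, i=5
  k=56, n=5, i=6
  k=56, n=6, i=0
  k=57, n=6, i=1
  k=59, n=6, i=2
  k=62, n=6, i=3
  k=66, n=6, i=4
  k=71, n=6, i=5
  k=77, n=6, i=6
  k=84, n=6, i=7

Final answer: 84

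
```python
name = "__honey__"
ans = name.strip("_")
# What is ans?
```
Trace:
  name='__honey__'
  name='__honey__', ans='honey'

Final answer: 'honey'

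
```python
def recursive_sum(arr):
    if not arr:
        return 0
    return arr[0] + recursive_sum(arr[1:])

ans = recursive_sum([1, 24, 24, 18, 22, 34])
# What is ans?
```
Call trace:
recursive_sum(arr=[1, 24, 24, 18, 22, 34])
  recursive_sum(arr=[24, 24, 18, 22, 34])
    recursive_sum(arr=[24, 18, 22, 34])
      recursive_sum(arr=[18, 22, 34])
        recursive_sum(arr=[22, 34])
          recursive_sum(arr=[34])
            recursive_sum(arr=[])
            -> return 0
          -> return 34
        -> return 56
      -> return 74
    -> return 98
  -> return 122
-> return 123

Final answer: 123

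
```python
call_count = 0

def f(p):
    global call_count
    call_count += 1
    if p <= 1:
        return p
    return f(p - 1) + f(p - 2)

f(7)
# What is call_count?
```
Call trace (a repeated sub-call is expanded the first time; later identical calls just restate its return value):
f(p=7)
  f(p=6)
    f(p=5)
      f(p=4)
        f(p=3)
          f(p=2)
            f(p=1)
            -> return 1
            f(p=0)
            -> return 0
          -> return 1
          f(p=1)
          -> return 1
        -> return 2
        f(p=2) -> return 1  (same call as traced above)
      -> return 3
      f(p=3) -> return 2  (same call as traced above)
    -> return 5
    f(p=4) -> return 3  (same call as traced above)
  -> return 8
  f(p=5) -> return 5  (same call as traced above)
-> return 13

call_count is incremented once per call, so count the calls in each subtree. Let C(p) = number of calls made by f(p).
C(0) = C(1) = 1 (base case, no recursion); C(p) = 1 + C(p - 1) + C(p - 2) otherwise.
C(2) = 1 + C(1) + C(0) = 1 + 1 + 1 = 3
C(3) = 1 + C(2) + C(1) = 1 + 3 + 1 = 5
C(4) = 1 + C(3) + C(2) = 1 + 5 + 3 = 9
C(5) = 1 + C(4) + C(3) = 1 + 9 + 5 = 15
C(6) = 1 + C(5) + C(4) = 1 + 15 + 9 = 25
C(7) = 1 + C(6) + C(5) = 1 + 25 + 15 = 41
call_count = C(7) = 41

Final answer: 41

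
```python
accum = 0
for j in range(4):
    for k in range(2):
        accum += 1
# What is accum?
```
Trace:
  accum=0
  accum=1, j=0, k=0
  accum=2, j=0, k=1
  accum=3, j=1, k=0
  accum=4, j=1, k=1
  accum=5, j=2, k=0
  accum=6, j=2, k=1
  accum=7, j=3, k=0
  accum=8, j=3, k=1

Final answer: 8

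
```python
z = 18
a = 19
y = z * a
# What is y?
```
Trace:
  z=18
  z=18, a=19
  z=18, a=19, y=342

Final answer: 342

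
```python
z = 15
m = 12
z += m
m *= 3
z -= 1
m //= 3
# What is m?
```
Trace:
  z=15
  z=15, m=12
  z=27, m=12
  z=27, m=36
  z=26, m=36
  z=26, m=12

Final answer: 12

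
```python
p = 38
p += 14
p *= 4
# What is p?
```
Trace:
  p=38
  p=52
  p=208

Final answer: 208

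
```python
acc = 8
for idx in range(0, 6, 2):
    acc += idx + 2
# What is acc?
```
Trace:
  acc=8
  acc=10, idx=0
  acc=14, idx=2
  acc=20, idx=4

Final answer: 20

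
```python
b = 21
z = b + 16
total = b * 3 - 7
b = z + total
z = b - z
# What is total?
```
Trace:
  b=21
  b=21, z=37
  b=21, z=37, total=56
  b=93, z=37, total=56
  b=93, z=56, total=56

Final answer: 56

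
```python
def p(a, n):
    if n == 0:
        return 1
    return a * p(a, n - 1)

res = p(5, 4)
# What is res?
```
Call trace:
p(a=5, n=4)
  p(a=5, n=3)
    p(a=5, n=2)
      p(a=5, n=1)
        p(a=5, n=0)
        -> return 1
      -> return 5
    -> return 25
  -> return 125
-> return 625

Final answer: 625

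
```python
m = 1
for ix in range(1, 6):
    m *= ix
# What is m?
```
Trace:
  m=1
  m=1, ix=1
  m=2, ix=2
  m=6, ix=3
  m=24, ix=4
  m=120, ix=5

Final answer: 120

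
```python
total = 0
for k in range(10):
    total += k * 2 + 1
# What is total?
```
Trace:
  total=0
  total=1, k=0
  total=4, k=1
  total=9, k=2
  total=16, k=3
  total=25, k=4
  total=36, k=5
  total=49, k=6
  total=64, k=7
  total=81, k=8
  total=100, k=9

Final answer: 100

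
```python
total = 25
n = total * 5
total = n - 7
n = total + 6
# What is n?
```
Trace:
  total=25
  total=25, n=125
  total=118, n=125
  total=118, n=124

Final answer: 124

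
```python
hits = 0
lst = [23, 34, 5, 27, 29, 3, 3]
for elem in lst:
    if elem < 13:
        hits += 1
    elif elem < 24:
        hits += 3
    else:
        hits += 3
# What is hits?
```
Trace:
  hits=0
  hits=3, elem=23
  hits=6, elem=34
  hits=7, elem=5
  hits=10, elem=27
  hits=13, elem=29
  hits=14, elem=3
  hits=15, elem=3

Final answer: 15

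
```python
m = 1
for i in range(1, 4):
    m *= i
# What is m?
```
Trace:
  m=1
  m=1, i=1
  m=2, i=2
  m=6, i=3

Final answer: 6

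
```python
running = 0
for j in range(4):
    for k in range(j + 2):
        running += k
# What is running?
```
Trace:
  running=0
  running=0, j=0, k=0
  running=1, j=0, k=1
  running=1, j=1, k=0
  running=2, j=1, k=1
  running=4, j=1, k=2
  running=4, j=2, k=0
  running=5, j=2, k=1
  running=7, j=2, k=2
  running=10, j=2, k=3
  running=10, j=3, k=0
  running=11, j=3, k=1
  running=13, j=3, k=2
  running=16, j=3, k=3
  running=20, j=3, k=4

Final answer: 20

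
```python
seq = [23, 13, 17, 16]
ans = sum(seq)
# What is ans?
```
Trace:
  seq=[23, 13, 17, 16]
  seq=[23, 13, 17, 16], ans=69

Final answer: 69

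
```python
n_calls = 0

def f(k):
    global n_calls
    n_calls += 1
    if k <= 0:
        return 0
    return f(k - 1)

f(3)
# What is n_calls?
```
Call trace:
f(k=3)
  f(k=2)
    f(k=1)
      f(k=0)
      -> return 0
    -> return 0
  -> return 0
-> return 0

n_calls is incremented once per call. f is entered once for each k = 3, 2, 1, 0 (the k <= 0 call returns without recursing), i.e. 3 + 1 calls.
n_calls = 4

Final answer: 4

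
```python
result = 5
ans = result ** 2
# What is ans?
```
Trace:
  result=5
  result=5, ans=25

Final answer: 25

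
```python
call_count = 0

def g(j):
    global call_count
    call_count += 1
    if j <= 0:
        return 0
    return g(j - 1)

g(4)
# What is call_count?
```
Call trace:
g(j=4)
  g(j=3)
    g(j=2)
      g(j=1)
        g(j=0)
        -> return 0
      -> return 0
    -> return 0
  -> return 0
-> return 0

call_count is incremented once per call. g is entered once for each j = 4, 3, 2, 1, 0 (the j <= 0 call returns without recursing), i.e. 4 + 1 calls.
call_count = 5

Final answer: 5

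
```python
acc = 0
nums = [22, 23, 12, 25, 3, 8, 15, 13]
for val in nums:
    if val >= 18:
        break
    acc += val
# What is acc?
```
Trace:
  acc=0
  acc=0, val=22

Final answer: 0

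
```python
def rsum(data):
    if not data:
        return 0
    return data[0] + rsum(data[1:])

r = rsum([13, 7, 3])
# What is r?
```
Call trace:
rsum(data=[13, 7, 3])
  rsum(data=[7, 3])
    rsum(data=[3])
      rsum(data=[])
      -> return 0
    -> return 3
  -> return 10
-> return 23

Final answer: 23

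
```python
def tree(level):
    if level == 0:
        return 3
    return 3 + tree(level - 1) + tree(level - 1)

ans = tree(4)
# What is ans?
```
Call trace (a repeated sub-call is expanded the first time; later identical calls just restate its return value):
tree(level=4)
  tree(level=3)
    tree(level=2)
      tree(level=1)
        tree(level=0)
        -> return 3
        tree(level=0)
        -> return 3
      -> return 9
      tree(level=1) -> return 9  (same call as traced above)
    -> return 21
    tree(level=2) -> return 21  (same call as traced above)
  -> return 45
  tree(level=3) -> return 45  (same call as traced above)
-> return 93

Final answer: 93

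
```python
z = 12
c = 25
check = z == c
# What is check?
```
Trace:
  z=12
  z=12, c=25
  z=12, c=25, check=False

Final answer: False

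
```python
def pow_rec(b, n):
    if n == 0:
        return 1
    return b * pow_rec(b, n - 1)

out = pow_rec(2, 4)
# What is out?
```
Call trace:
pow_rec(b=2, n=4)
  pow_rec(b=2, n=3)
    pow_rec(b=2, n=2)
      pow_rec(b=2, n=1)
        pow_rec(b=2, n=0)
        -> return 1
      -> return 2
    -> return 4
  -> return 8
-> return 16

Final answer: 16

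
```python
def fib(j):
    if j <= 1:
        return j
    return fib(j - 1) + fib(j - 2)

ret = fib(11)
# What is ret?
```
Call trace (a repeated sub-call is expanded the first time; later identical calls just restate its return value):
fib(j=11)
  fib(j=10)
    fib(j=9)
      fib(j=8)
        fib(j=7)
          fib(j=6)
            fib(j=5)
              fib(j=4)
                fib(j=3)
                  fib(j=2)
                    fib(j=1)
                    -> return 1
                    fib(j=0)
                    -> return 0
                  -> return 1
                  fib(j=1)
                  -> return 1
                -> return 2
                fib(j=2) -> return 1  (same call as traced above)
              -> return 3
              fib(j=3) -> return 2  (same call as traced above)
            -> return 5
            fib(j=4) -> return 3  (same call as traced above)
          -> return 8
          fib(j=5) -> return 5  (same call as traced above)
        -> return 13
        fib(j=6) -> return 8  (same call as traced above)
      -> return 21
      fib(j=7) -> return 13  (same call as traced above)
    -> return 34
    fib(j=8) -> return 21  (same call as traced above)
  -> return 55
  fib(j=9) -> return 34  (same call as traced above)
-> return 89

Final answer: 89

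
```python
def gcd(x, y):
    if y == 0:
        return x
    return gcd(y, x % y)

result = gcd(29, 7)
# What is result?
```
Call trace:
gcd(x=29, y=7)
  gcd(x=7, y=1)
    gcd(x=1, y=0)
    -> return 1
  -> return 1
-> return 1

Final answer: 1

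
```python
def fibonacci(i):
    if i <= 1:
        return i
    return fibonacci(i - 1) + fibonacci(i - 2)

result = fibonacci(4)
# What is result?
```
Call trace (a repeated sub-call is expanded the first time; later identical calls just restate its return value):
fibonacci(i=4)
  fibonacci(i=3)
    fibonacci(i=2)
      fibonacci(i=1)
      -> return 1
      fibonacci(i=0)
      -> return 0
    -> return 1
    fibonacci(i=1)
    -> return 1
  -> return 2
  fibonacci(i=2) -> return 1  (same call as traced above)
-> return 3

Final answer: 3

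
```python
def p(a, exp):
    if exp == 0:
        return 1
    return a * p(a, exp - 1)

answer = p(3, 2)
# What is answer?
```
Call trace:
p(a=3, exp=2)
  p(a=3, exp=1)
    p(a=3, exp=0)
    -> return 1
  -> return 3
-> return 9

Final answer: 9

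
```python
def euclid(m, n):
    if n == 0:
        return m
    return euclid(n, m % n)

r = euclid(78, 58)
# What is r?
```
Call trace:
euclid(m=78, n=58)
  euclid(m=58, n=20)
    euclid(m=20, n=18)
      euclid(m=18, n=2)
        euclid(m=2, n=0)
        -> return 2
      -> return 2
    -> return 2
  -> return 2
-> return 2

Final answer: 2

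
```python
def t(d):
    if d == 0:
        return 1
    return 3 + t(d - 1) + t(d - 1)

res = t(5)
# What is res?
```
Call trace (a repeated sub-call is expanded the first time; later identical calls just restate its return value):
t(d=5)
  t(d=4)
    t(d=3)
      t(d=2)
        t(d=1)
          t(d=0)
          -> return 1
          t(d=0)
          -> return 1
        -> return 5
        t(d=1) -> return 5  (same call as traced above)
      -> return 13
      t(d=2) -> return 13  (same call as traced above)
    -> return 29
    t(d=3) -> return 29  (same call as traced above)
  -> return 61
  t(d=4) -> return 61  (same call as traced above)
-> return 125

Final answer: 125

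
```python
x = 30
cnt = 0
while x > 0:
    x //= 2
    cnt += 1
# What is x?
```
Trace:
  x=30
  x=30, cnt=0
  x=15, cnt=1
  x=7, cnt=2
  x=3, cnt=3
  x=1, cnt=4
  x=0, cnt=5

Final answer: 0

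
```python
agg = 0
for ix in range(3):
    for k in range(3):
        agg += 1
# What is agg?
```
Trace:
  agg=0
  agg=1, ix=0, k=0
  agg=2, ix=0, k=1
  agg=3, ix=0, k=2
  agg=4, ix=1, k=0
  agg=5, ix=1, k=1
  agg=6, ix=1, k=2
  agg=7, ix=2, k=0
  agg=8, ix=2, k=1
  agg=9, ix=2, k=2

Final answer: 9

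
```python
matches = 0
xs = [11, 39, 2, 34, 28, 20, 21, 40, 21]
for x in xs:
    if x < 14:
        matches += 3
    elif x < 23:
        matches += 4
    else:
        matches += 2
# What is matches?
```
Trace:
  matches=0
  matches=3, x=11
  matches=5, x=39
  matches=8, x=2
  matches=10, x=34
  matches=12, x=28
  matches=16, x=20
  matches=20, x=21
  matches=22, x=40
  matches=26, x=21

Final answer: 26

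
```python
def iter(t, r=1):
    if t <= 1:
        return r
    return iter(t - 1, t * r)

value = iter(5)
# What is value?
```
Call trace:
iter(t=5, r=1)
  iter(t=4, r=5)
    iter(t=3, r=20)
      iter(t=2, r=60)
        iter(t=1, r=120)
        -> return 120
      -> return 120
    -> return 120
  -> return 120
-> return 120

Final answer: 120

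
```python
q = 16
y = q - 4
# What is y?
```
Trace:
  q=16
  q=16, y=12

Final answer: 12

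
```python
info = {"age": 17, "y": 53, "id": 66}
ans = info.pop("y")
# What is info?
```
Trace:
  info={'age': 17, 'y': 53, 'id': 66}
  info={'age': 17, 'id': 66}, ans=53

Final answer: {'age': 17, 'id': 66}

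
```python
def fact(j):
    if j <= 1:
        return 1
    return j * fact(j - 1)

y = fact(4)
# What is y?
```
Call trace:
fact(j=4)
  fact(j=3)
    fact(j=2)
      fact(j=1)
      -> return 1
    -> return 2
  -> return 6
-> return 24

Final answer: 24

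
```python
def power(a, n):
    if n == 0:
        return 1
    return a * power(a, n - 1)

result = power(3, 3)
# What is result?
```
Call trace:
power(a=3, n=3)
  power(a=3, n=2)
    power(a=3, n=1)
      power(a=3, n=0)
      -> return 1
    -> return 3
  -> return 9
-> return 27

Final answer: 27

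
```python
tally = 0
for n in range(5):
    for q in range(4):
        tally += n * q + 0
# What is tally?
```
Trace:
  tally=0
  tally=0, n=0, q=0
  tally=0, n=0, q=1
  tally=0, n=0, q=2
  tally=0, n=0, q=3
  tally=0, n=1, q=0
  tally=1, n=1, q=1
  tally=3, n=1, q=2
  tally=6, n=1, q=3
  tally=6, n=2, q=0
  tally=8, n=2, q=1
  tally=12, n=2, q=2
  tally=18, n=2, q=3
  tally=18, n=3, q=0
  tally=21, n=3, q=1
  tally=27, n=3, q=2
  tally=36, n=3, q=3
  tally=36, n=4, q=0
  tally=40, n=4, q=1
  tally=48, n=4, q=2
  tally=60, n=4, q=3

Final answer: 60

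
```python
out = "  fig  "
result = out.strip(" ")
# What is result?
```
Trace:
  out='  fig  '
  out='  fig  ', result='fig'

Final answer: 'fig'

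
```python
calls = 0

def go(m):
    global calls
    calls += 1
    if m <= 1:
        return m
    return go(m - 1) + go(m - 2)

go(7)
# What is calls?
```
Call trace (a repeated sub-call is expanded the first time; later identical calls just restate its return value):
go(m=7)
  go(m=6)
    go(m=5)
      go(m=4)
        go(m=3)
          go(m=2)
            go(m=1)
            -> return 1
            go(m=0)
            -> return 0
          -> return 1
          go(m=1)
          -> return 1
        -> return 2
        go(m=2) -> return 1  (same call as traced above)
      -> return 3
      go(m=3) -> return 2  (same call as traced above)
    -> return 5
    go(m=4) -> return 3  (same call as traced above)
  -> return 8
  go(m=5) -> return 5  (same call as traced above)
-> return 13

calls is incremented once per call, so count the calls in each subtree. Let C(m) = number of calls made by go(m).
C(0) = C(1) = 1 (base case, no recursion); C(m) = 1 + C(m - 1) + C(m - 2) otherwise.
C(2) = 1 + C(1) + C(0) = 1 + 1 + 1 = 3
C(3) = 1 + C(2) + C(1) = 1 + 3 + 1 = 5
C(4) = 1 + C(3) + C(2) = 1 + 5 + 3 = 9
C(5) = 1 + C(4) + C(3) = 1 + 9 + 5 = 15
C(6) = 1 + C(5) + C(4) = 1 + 15 + 9 = 25
C(7) = 1 + C(6) + C(5) = 1 + 25 + 15 = 41
calls = C(7) = 41

Final answer: 41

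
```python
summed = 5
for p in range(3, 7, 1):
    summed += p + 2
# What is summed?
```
Trace:
  summed=5
  summed=10, p=3
  summed=16, p=4
  summed=23, p=5
  summed=31, p=6

Final answer: 31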